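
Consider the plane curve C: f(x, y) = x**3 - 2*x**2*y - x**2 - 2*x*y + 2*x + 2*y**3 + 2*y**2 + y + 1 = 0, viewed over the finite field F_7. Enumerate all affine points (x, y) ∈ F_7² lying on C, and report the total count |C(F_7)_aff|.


Affine F_7-points: {(0, 6), (1, 2), (3, 3), (3, 5), (5, 1), (5, 4), (6, 4)}; count = 7.

For each of the 49 pairs (x, y) ∈ F_7², evaluate f(x, y) mod 7. Record the zeros.
  x = 0: [0↦1, 1↦6, 2↦6, 3↦6, 4↦4, 5↦5, 6↦0]  zeros at y ∈ {6}
  x = 1: [0↦3, 1↦4, 2↦0, 3↦3, 4↦4, 5↦1, 6↦6]  zeros at y ∈ {2}
  x = 2: [0↦2, 1↦2, 2↦4, 3↦6, 4↦6, 5↦2, 6↦6]  zeros at y ∈ ∅
  x = 3: [0↦4, 1↦6, 2↦3, 3↦0, 4↦2, 5↦0, 6↦6]  zeros at y ∈ {3, 5}
  x = 4: [0↦1, 1↦1, 2↦3, 3↦5, 4↦5, 5↦1, 6↦5]  zeros at y ∈ ∅
  x = 5: [0↦6, 1↦0, 2↦3, 3↦6, 4↦0, 5↦4, 6↦2]  zeros at y ∈ {1, 4}
  x = 6: [0↦4, 1↦2, 2↦2, 3↦2, 4↦0, 5↦1, 6↦3]  zeros at y ∈ {4}
Collecting zeros: affine points = {(0, 6), (1, 2), (3, 3), (3, 5), (5, 1), (5, 4), (6, 4)}.
Total count |C(F_7)_aff| = 7.


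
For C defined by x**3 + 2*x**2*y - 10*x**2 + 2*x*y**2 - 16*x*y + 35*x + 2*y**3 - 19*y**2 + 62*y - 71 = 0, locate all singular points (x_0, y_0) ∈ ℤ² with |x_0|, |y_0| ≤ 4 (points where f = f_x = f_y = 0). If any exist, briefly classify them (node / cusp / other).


Singular points: {(1, 3)}; classification: node.

Compute partial derivatives:
  f_x = 3*x**2 + 4*x*y - 20*x + 2*y**2 - 16*y + 35.
  f_y = 2*x**2 + 4*x*y - 16*x + 6*y**2 - 38*y + 62.
Scan x_0 ∈ {−4, ..., 4}. For each x_0, f_y(x_0, y) is a polynomial in y; find its integer roots y ∈ {−4, ..., 4}, then test f_x and f at those candidates.
  x = -4: f_y(-4, y) = 6*y**2 - 54*y + 158; no integer root y with |y| ≤ 4.
  x = -3: f_y(-3, y) = 6*y**2 - 50*y + 128; no integer root y with |y| ≤ 4.
  x = -2: f_y(-2, y) = 6*y**2 - 46*y + 102; no integer root y with |y| ≤ 4.
  x = -1: f_y(-1, y) = 6*y**2 - 42*y + 80; no integer root y with |y| ≤ 4.
  x = 0: f_y(0, y) = 6*y**2 - 38*y + 62; no integer root y with |y| ≤ 4.
  x = 1: f_y(1, y) = 6*y**2 - 34*y + 48; vanishes at y ∈ {3}. (1, 3): f_x = 0, f = 0 — SINGULAR.
  x = 2: f_y(2, y) = 6*y**2 - 30*y + 38; no integer root y with |y| ≤ 4.
  x = 3: f_y(3, y) = 6*y**2 - 26*y + 32; no integer root y with |y| ≤ 4.
  x = 4: f_y(4, y) = 6*y**2 - 22*y + 30; no integer root y with |y| ≤ 4.
Only singular point on the grid: (1, 3).
Classify: substitute x = 1 + u, y = 3 + v and expand: f = u**3 + 2*u**2*v - u**2 + 2*u*v**2 + 2*v**3 + v**2.
No constant or linear terms (consistent with a singular point). Quadratic part: -u**2 + v**2. Cubic part: u**3 + 2*u**2*v + 2*u*v**2 + 2*v**3.
The quadratic part v**2 - u**2 = (v − u)(v + u) splits into two distinct linear factors, so there are two distinct tangent lines y − 3 = ±(x − 1) — this is a node (ordinary double point).
Classification: node.


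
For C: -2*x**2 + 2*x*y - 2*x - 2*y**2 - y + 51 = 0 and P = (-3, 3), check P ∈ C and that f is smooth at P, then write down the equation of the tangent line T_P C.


Tangent line at P: 16*x - 19*y + 105 = 0.

Step 1: f(-3, 3) = 0, so P lies on C.
Step 2: partial derivatives
  f_x(x, y) = -4*x + 2*y - 2, f_y(x, y) = 2*x - 4*y - 1.
  f_x(P) = 16, f_y(P) = -19 (gradient nonzero, so P is smooth).
Step 3: tangent line at P: 16·(x − -3) + -19·(y − 3) = 0.
Expanding: 16*x - 19*y + 105 = 0.


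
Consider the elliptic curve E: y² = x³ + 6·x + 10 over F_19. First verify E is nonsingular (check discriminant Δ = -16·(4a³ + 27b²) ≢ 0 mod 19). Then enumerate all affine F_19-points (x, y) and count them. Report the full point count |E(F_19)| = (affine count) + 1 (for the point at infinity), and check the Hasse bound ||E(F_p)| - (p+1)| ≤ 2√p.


Affine points = {(1, 6), (1, 13), (2, 7), (2, 12), (3, 6), (3, 13), (8, 0), (10, 5), (10, 14), (11, 1), (11, 18), (12, 9), (12, 10), (13, 9), (13, 10), (14, 8), (14, 11), (15, 6), (15, 13), (17, 3), (17, 16)}; affine count = 21; |E(F_19)| = 22.

Discriminant check: Δ ∝ 4a³ + 27b² = 4·6³ + 27·10² = 4·216 + 27·100 ≡ 11 (mod 19). Nonzero ⇒ E is nonsingular.
For each x ∈ F_19, compute rhs = x³ + 6·x + 10 mod 19, then count y ∈ F_19 with y² ≡ rhs.
  x = 0: rhs = 10, matching y values: none (0 points).
  x = 1: rhs = 17, matching y values: 6, 13 (2 points).
  x = 2: rhs = 11, matching y values: 7, 12 (2 points).
  x = 3: rhs = 17, matching y values: 6, 13 (2 points).
  x = 4: rhs = 3, matching y values: none (0 points).
  x = 5: rhs = 13, matching y values: none (0 points).
  x = 6: rhs = 15, matching y values: none (0 points).
  x = 7: rhs = 15, matching y values: none (0 points).
  x = 8: rhs = 0, matching y values: 0 (1 points).
  x = 9: rhs = 14, matching y values: none (0 points).
  x = 10: rhs = 6, matching y values: 5, 14 (2 points).
  x = 11: rhs = 1, matching y values: 1, 18 (2 points).
  x = 12: rhs = 5, matching y values: 9, 10 (2 points).
  x = 13: rhs = 5, matching y values: 9, 10 (2 points).
  x = 14: rhs = 7, matching y values: 8, 11 (2 points).
  x = 15: rhs = 17, matching y values: 6, 13 (2 points).
  x = 16: rhs = 3, matching y values: none (0 points).
  x = 17: rhs = 9, matching y values: 3, 16 (2 points).
  x = 18: rhs = 3, matching y values: none (0 points).
Total affine count: 21.
Full point count |E(F_19)| = 21 + 1 = 22.
Hasse bound: |22 − (19+1)| = |2| = 2 ≤ 2√19 ≈ 8.7178 ✓.


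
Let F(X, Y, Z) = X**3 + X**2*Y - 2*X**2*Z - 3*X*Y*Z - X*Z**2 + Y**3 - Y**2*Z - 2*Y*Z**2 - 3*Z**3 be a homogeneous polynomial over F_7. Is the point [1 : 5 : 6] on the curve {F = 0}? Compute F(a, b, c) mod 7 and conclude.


F(1,5,6) ≡ 4 (mod 7); P is NOT on the curve.

Evaluate F(1, 5, 6) term-by-term (mod 7).
  X**3 ↦ 1·1·1·1 = 1
  X**2*Y ↦ 1·1·5·1 = 5
  -2*X**2*Z ↦ -2·1·1·6 = -12
  -3*X*Y*Z ↦ -3·1·5·6 = -90
  -X*Z**2 ↦ -1·1·1·36 = -36
  Y**3 ↦ 1·1·125·1 = 125
  -Y**2*Z ↦ -1·1·25·6 = -150
  -2*Y*Z**2 ↦ -2·1·5·36 = -360
  -3*Z**3 ↦ -3·1·1·216 = -648
Sum: F(1, 5, 6) = (1) + (5) + (-12) + (-90) + (-36) + (125) + (-150) + (-360) + (-648) = -1165.
Reducing mod 7: -1165 ≡ 4 (mod 7).
Since F(a, b, c) ≡ 4 ≠ 0 (mod 7), P does NOT lie on the curve.


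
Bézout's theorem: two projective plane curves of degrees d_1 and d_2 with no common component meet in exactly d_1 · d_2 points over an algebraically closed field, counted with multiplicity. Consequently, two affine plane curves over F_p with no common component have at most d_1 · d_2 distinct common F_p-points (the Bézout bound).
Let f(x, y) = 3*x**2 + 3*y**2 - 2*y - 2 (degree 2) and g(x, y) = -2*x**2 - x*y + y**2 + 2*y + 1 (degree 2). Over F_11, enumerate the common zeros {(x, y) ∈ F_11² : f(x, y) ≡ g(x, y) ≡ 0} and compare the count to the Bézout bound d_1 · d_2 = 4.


Common zeros: {(1, 3)}; count = 1; Bézout bound = 4.

deg(f) = 2, deg(g) = 2, so Bézout bound = 4.
Scan x ∈ F_11. For each x, list the y ∈ F_11 with f(x, y) ≡ 0 and those with g(x, y) ≡ 0 (mod 11); the common zeros in that column are the intersection.
  x = 0: f ≡ 0 at y ∈ ∅; g ≡ 0 at y ∈ {10}; common: ∅.
  x = 1: f ≡ 0 at y ∈ {3, 5}; g ≡ 0 at y ∈ {3, 7}; common: {3}.
  x = 2: f ≡ 0 at y ∈ {1, 7}; g ≡ 0 at y ∈ ∅; common: ∅.
  x = 3: f ≡ 0 at y ∈ {2, 6}; g ≡ 0 at y ∈ {3, 9}; common: ∅.
  x = 4: f ≡ 0 at y ∈ ∅; g ≡ 0 at y ∈ ∅; common: ∅.
  x = 5: f ≡ 0 at y ∈ ∅; g ≡ 0 at y ∈ ∅; common: ∅.
  x = 6: f ≡ 0 at y ∈ ∅; g ≡ 0 at y ∈ {5, 10}; common: ∅.
  x = 7: f ≡ 0 at y ∈ ∅; g ≡ 0 at y ∈ ∅; common: ∅.
  x = 8: f ≡ 0 at y ∈ {2, 6}; g ≡ 0 at y ∈ {1, 5}; common: ∅.
  x = 9: f ≡ 0 at y ∈ {1, 7}; g ≡ 0 at y ∈ {9}; common: ∅.
  x = 10: f ≡ 0 at y ∈ {3, 5}; g ≡ 0 at y ∈ ∅; common: ∅.
Collecting: common zeros = {(1, 3)}, so the count is 1.
Comparison with the Bézout bound: 1 ≤ 4 = deg(f)·deg(g), as expected for curves with no common component (the affine F_11-count falls short of the bound because intersections may lie at infinity, over extension fields, or carry multiplicity).


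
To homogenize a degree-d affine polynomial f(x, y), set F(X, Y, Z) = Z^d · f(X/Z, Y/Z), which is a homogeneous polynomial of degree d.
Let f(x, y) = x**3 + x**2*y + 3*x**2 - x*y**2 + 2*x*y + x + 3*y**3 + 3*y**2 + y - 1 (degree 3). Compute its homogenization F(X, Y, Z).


F(X, Y, Z) = X**3 + X**2*Y + 3*X**2*Z - X*Y**2 + 2*X*Y*Z + X*Z**2 + 3*Y**3 + 3*Y**2*Z + Y*Z**2 - Z**3

deg(f) = 3.
Substitute x = X/Z, y = Y/Z into f, then multiply by Z^3.
  monomial 1·x^3·y^0 ↦ 1·X^3·Y^0·Z^0.
  monomial 1·x^2·y^1 ↦ 1·X^2·Y^1·Z^0.
  monomial 3·x^2·y^0 ↦ 3·X^2·Y^0·Z^1.
  monomial -1·x^1·y^2 ↦ -1·X^1·Y^2·Z^0.
  monomial 2·x^1·y^1 ↦ 2·X^1·Y^1·Z^1.
  monomial 1·x^1·y^0 ↦ 1·X^1·Y^0·Z^2.
  monomial 3·x^0·y^3 ↦ 3·X^0·Y^3·Z^0.
  monomial 3·x^0·y^2 ↦ 3·X^0·Y^2·Z^1.
  monomial 1·x^0·y^1 ↦ 1·X^0·Y^1·Z^2.
  monomial -1·x^0·y^0 ↦ -1·X^0·Y^0·Z^3.
Collecting: F(X, Y, Z) = X**3 + X**2*Y + 3*X**2*Z - X*Y**2 + 2*X*Y*Z + X*Z**2 + 3*Y**3 + 3*Y**2*Z + Y*Z**2 - Z**3.


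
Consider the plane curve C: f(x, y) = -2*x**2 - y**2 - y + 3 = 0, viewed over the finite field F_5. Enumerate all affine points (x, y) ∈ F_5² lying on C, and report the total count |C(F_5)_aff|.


Affine F_5-points: {(1, 2), (2, 0), (2, 4), (3, 0), (3, 4), (4, 2)}; count = 6.

For each of the 25 pairs (x, y) ∈ F_5², evaluate f(x, y) mod 5. Record the zeros.
  x = 0: [0↦3, 1↦1, 2↦2, 3↦1, 4↦3]  zeros at y ∈ ∅
  x = 1: [0↦1, 1↦4, 2↦0, 3↦4, 4↦1]  zeros at y ∈ {2}
  x = 2: [0↦0, 1↦3, 2↦4, 3↦3, 4↦0]  zeros at y ∈ {0, 4}
  x = 3: [0↦0, 1↦3, 2↦4, 3↦3, 4↦0]  zeros at y ∈ {0, 4}
  x = 4: [0↦1, 1↦4, 2↦0, 3↦4, 4↦1]  zeros at y ∈ {2}
Collecting zeros: affine points = {(1, 2), (2, 0), (2, 4), (3, 0), (3, 4), (4, 2)}.
Total count |C(F_5)_aff| = 6.


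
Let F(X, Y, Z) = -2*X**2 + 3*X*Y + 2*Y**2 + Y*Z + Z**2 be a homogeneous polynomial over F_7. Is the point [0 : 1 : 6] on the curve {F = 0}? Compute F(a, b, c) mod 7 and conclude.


F(0,1,6) ≡ 2 (mod 7); P is NOT on the curve.

Evaluate F(0, 1, 6) term-by-term (mod 7).
  -2*X**2 ↦ -2·0·1·1 = 0
  3*X*Y ↦ 3·0·1·1 = 0
  2*Y**2 ↦ 2·1·1·1 = 2
  Y*Z ↦ 1·1·1·6 = 6
  Z**2 ↦ 1·1·1·36 = 36
Sum: F(0, 1, 6) = (0) + (0) + (2) + (6) + (36) = 44.
Reducing mod 7: 44 ≡ 2 (mod 7).
Since F(a, b, c) ≡ 2 ≠ 0 (mod 7), P does NOT lie on the curve.


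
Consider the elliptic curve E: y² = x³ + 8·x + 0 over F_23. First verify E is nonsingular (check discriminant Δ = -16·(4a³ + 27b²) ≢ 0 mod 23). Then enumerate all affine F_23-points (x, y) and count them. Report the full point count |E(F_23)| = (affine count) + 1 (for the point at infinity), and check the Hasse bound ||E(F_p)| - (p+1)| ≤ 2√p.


Affine points = {(0, 0), (1, 3), (1, 20), (2, 1), (2, 22), (4, 2), (4, 21), (5, 2), (5, 21), (7, 10), (7, 13), (8, 1), (8, 22), (11, 4), (11, 19), (13, 1), (13, 22), (14, 2), (14, 21), (17, 9), (17, 14), (20, 8), (20, 15)}; affine count = 23; |E(F_23)| = 24.

Discriminant check: Δ ∝ 4a³ + 27b² = 4·8³ + 27·0² = 4·512 + 27·0 ≡ 1 (mod 23). Nonzero ⇒ E is nonsingular.
For each x ∈ F_23, compute rhs = x³ + 8·x + 0 mod 23, then count y ∈ F_23 with y² ≡ rhs.
  x = 0: rhs = 0, matching y values: 0 (1 points).
  x = 1: rhs = 9, matching y values: 3, 20 (2 points).
  x = 2: rhs = 1, matching y values: 1, 22 (2 points).
  x = 3: rhs = 5, matching y values: none (0 points).
  x = 4: rhs = 4, matching y values: 2, 21 (2 points).
  x = 5: rhs = 4, matching y values: 2, 21 (2 points).
  x = 6: rhs = 11, matching y values: none (0 points).
  x = 7: rhs = 8, matching y values: 10, 13 (2 points).
  x = 8: rhs = 1, matching y values: 1, 22 (2 points).
  x = 9: rhs = 19, matching y values: none (0 points).
  x = 10: rhs = 22, matching y values: none (0 points).
  x = 11: rhs = 16, matching y values: 4, 19 (2 points).
  x = 12: rhs = 7, matching y values: none (0 points).
  x = 13: rhs = 1, matching y values: 1, 22 (2 points).
  x = 14: rhs = 4, matching y values: 2, 21 (2 points).
  x = 15: rhs = 22, matching y values: none (0 points).
  x = 16: rhs = 15, matching y values: none (0 points).
  x = 17: rhs = 12, matching y values: 9, 14 (2 points).
  x = 18: rhs = 19, matching y values: none (0 points).
  x = 19: rhs = 19, matching y values: none (0 points).
  x = 20: rhs = 18, matching y values: 8, 15 (2 points).
  x = 21: rhs = 22, matching y values: none (0 points).
  x = 22: rhs = 14, matching y values: none (0 points).
Total affine count: 23.
Full point count |E(F_23)| = 23 + 1 = 24.
Hasse bound: |24 − (23+1)| = |0| = 0 ≤ 2√23 ≈ 9.5917 ✓.


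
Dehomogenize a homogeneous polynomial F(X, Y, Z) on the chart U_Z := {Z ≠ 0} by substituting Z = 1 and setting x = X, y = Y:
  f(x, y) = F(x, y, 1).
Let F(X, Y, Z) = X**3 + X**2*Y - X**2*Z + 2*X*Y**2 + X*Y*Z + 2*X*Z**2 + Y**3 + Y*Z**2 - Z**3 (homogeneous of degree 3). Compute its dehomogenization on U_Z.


f(x, y) = x**3 + x**2*y - x**2 + 2*x*y**2 + x*y + 2*x + y**3 + y - 1

On U_Z we set Z = 1. Each monomial c·X^i·Y^j·Z^k in F becomes c·x^i·y^j·1^k = c·x^i·y^j.
Substituting Z = 1: F(X, Y, 1) = x**3 + x**2*y - x**2 + 2*x*y**2 + x*y + 2*x + y**3 + y - 1.
Note: deg(f) ≤ deg(F) = 3; strict inequality happens when F is divisible by Z (lost terms).


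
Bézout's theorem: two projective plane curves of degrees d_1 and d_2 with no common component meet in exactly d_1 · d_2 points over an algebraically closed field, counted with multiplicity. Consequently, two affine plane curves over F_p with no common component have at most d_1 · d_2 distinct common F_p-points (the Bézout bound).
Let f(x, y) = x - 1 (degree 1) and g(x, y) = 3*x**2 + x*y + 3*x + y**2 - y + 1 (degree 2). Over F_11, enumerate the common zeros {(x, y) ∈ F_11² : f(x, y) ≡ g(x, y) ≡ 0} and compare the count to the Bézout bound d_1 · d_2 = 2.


Common zeros: {(1, 2), (1, 9)}; count = 2; Bézout bound = 2.

deg(f) = 1, deg(g) = 2, so Bézout bound = 2.
Scan x ∈ F_11. For each x, list the y ∈ F_11 with f(x, y) ≡ 0 and those with g(x, y) ≡ 0 (mod 11); the common zeros in that column are the intersection.
  x = 0: f ≡ 0 at y ∈ ∅; g ≡ 0 at y ∈ ∅; common: ∅.
  x = 1: f ≡ 0 at y ∈ {0, 1, 2, 3, 4, 5, 6, 7, 8, 9, 10}; g ≡ 0 at y ∈ {2, 9}; common: {2, 9}.
  x = 2: f ≡ 0 at y ∈ ∅; g ≡ 0 at y ∈ ∅; common: ∅.
  x = 3: f ≡ 0 at y ∈ ∅; g ≡ 0 at y ∈ ∅; common: ∅.
  x = 4: f ≡ 0 at y ∈ ∅; g ≡ 0 at y ∈ ∅; common: ∅.
  x = 5: f ≡ 0 at y ∈ ∅; g ≡ 0 at y ∈ {8, 10}; common: ∅.
  x = 6: f ≡ 0 at y ∈ ∅; g ≡ 0 at y ∈ {8, 9}; common: ∅.
  x = 7: f ≡ 0 at y ∈ ∅; g ≡ 0 at y ∈ {1, 4}; common: ∅.
  x = 8: f ≡ 0 at y ∈ ∅; g ≡ 0 at y ∈ ∅; common: ∅.
  x = 9: f ≡ 0 at y ∈ ∅; g ≡ 0 at y ∈ {4, 10}; common: ∅.
  x = 10: f ≡ 0 at y ∈ ∅; g ≡ 0 at y ∈ {1}; common: ∅.
Collecting: common zeros = {(1, 2), (1, 9)}, so the count is 2.
Comparison with the Bézout bound: 2 ≤ 2 = deg(f)·deg(g), as expected for curves with no common component (the bound is attained).


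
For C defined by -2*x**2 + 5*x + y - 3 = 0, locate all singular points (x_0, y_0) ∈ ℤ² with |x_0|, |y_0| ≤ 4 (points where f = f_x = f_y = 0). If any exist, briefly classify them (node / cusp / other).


No singular points in the scanned grid; C is smooth there.

Compute partial derivatives:
  f_x = 5 - 4*x.
  f_y = 1.
f_y = 1 is a nonzero constant, so f_y never vanishes: no point (x, y) can satisfy f = f_x = f_y = 0. In particular no (x, y) ∈ {−4, ..., 4}² is singular; the curve is smooth.


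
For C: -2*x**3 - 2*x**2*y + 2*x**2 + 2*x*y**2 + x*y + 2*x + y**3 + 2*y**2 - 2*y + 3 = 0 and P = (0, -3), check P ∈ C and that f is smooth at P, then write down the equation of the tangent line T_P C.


Tangent line at P: 17*x + 13*y + 39 = 0.

Step 1: f(0, -3) = 0, so P lies on C.
Step 2: partial derivatives
  f_x(x, y) = -6*x**2 - 4*x*y + 4*x + 2*y**2 + y + 2, f_y(x, y) = -2*x**2 + 4*x*y + x + 3*y**2 + 4*y - 2.
  f_x(P) = 17, f_y(P) = 13 (gradient nonzero, so P is smooth).
Step 3: tangent line at P: 17·(x − 0) + 13·(y − -3) = 0.
Expanding: 17*x + 13*y + 39 = 0.


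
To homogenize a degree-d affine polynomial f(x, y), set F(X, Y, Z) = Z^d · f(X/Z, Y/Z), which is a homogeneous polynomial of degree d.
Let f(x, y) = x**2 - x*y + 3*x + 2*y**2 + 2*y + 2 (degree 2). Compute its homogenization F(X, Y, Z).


F(X, Y, Z) = X**2 - X*Y + 3*X*Z + 2*Y**2 + 2*Y*Z + 2*Z**2

deg(f) = 2.
Substitute x = X/Z, y = Y/Z into f, then multiply by Z^2.
  monomial 1·x^2·y^0 ↦ 1·X^2·Y^0·Z^0.
  monomial -1·x^1·y^1 ↦ -1·X^1·Y^1·Z^0.
  monomial 3·x^1·y^0 ↦ 3·X^1·Y^0·Z^1.
  monomial 2·x^0·y^2 ↦ 2·X^0·Y^2·Z^0.
  monomial 2·x^0·y^1 ↦ 2·X^0·Y^1·Z^1.
  monomial 2·x^0·y^0 ↦ 2·X^0·Y^0·Z^2.
Collecting: F(X, Y, Z) = X**2 - X*Y + 3*X*Z + 2*Y**2 + 2*Y*Z + 2*Z**2.


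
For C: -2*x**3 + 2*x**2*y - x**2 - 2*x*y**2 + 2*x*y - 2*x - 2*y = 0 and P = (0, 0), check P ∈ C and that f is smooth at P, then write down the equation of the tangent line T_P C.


Tangent line at P: -2*x - 2*y = 0.

Step 1: f(0, 0) = 0, so P lies on C.
Step 2: partial derivatives
  f_x(x, y) = -6*x**2 + 4*x*y - 2*x - 2*y**2 + 2*y - 2, f_y(x, y) = 2*x**2 - 4*x*y + 2*x - 2.
  f_x(P) = -2, f_y(P) = -2 (gradient nonzero, so P is smooth).
Step 3: tangent line at P: -2·(x − 0) + -2·(y − 0) = 0.
Expanding: -2*x - 2*y = 0.


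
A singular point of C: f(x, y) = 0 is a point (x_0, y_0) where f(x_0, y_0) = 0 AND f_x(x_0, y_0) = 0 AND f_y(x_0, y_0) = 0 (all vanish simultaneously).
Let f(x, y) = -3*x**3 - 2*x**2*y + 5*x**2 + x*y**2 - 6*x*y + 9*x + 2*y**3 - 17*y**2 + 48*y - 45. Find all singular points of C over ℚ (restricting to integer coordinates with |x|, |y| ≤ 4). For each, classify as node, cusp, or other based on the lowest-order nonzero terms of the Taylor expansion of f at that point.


Singular points: {(0, 3)}; classification: node.

Compute partial derivatives:
  f_x = -9*x**2 - 4*x*y + 10*x + y**2 - 6*y + 9.
  f_y = -2*x**2 + 2*x*y - 6*x + 6*y**2 - 34*y + 48.
Scan x_0 ∈ {−4, ..., 4}. For each x_0, f_y(x_0, y) is a polynomial in y; find its integer roots y ∈ {−4, ..., 4}, then test f_x and f at those candidates.
  x = -4: f_y(-4, y) = 6*y**2 - 42*y + 40; no integer root y with |y| ≤ 4.
  x = -3: f_y(-3, y) = 6*y**2 - 40*y + 48; no integer root y with |y| ≤ 4.
  x = -2: f_y(-2, y) = 6*y**2 - 38*y + 52; vanishes at y ∈ {2}. (-2, 2): f_x = -39 ≠ 0.
  x = -1: f_y(-1, y) = 6*y**2 - 36*y + 52; no integer root y with |y| ≤ 4.
  x = 0: f_y(0, y) = 6*y**2 - 34*y + 48; vanishes at y ∈ {3}. (0, 3): f_x = 0, f = 0 — SINGULAR.
  x = 1: f_y(1, y) = 6*y**2 - 32*y + 40; vanishes at y ∈ {2}. (1, 2): f_x = -6 ≠ 0.
  x = 2: f_y(2, y) = 6*y**2 - 30*y + 28; no integer root y with |y| ≤ 4.
  x = 3: f_y(3, y) = 6*y**2 - 28*y + 12; no integer root y with |y| ≤ 4.
  x = 4: f_y(4, y) = 6*y**2 - 26*y - 8; no integer root y with |y| ≤ 4.
Only singular point on the grid: (0, 3).
Classify: substitute x = 0 + u, y = 3 + v and expand: f = -3*u**3 - 2*u**2*v - u**2 + u*v**2 + 2*v**3 + v**2.
No constant or linear terms (consistent with a singular point). Quadratic part: -u**2 + v**2. Cubic part: -3*u**3 - 2*u**2*v + u*v**2 + 2*v**3.
The quadratic part v**2 - u**2 = (v − u)(v + u) splits into two distinct linear factors, so there are two distinct tangent lines y − 3 = ±(x − 0) — this is a node (ordinary double point).
Classification: node.


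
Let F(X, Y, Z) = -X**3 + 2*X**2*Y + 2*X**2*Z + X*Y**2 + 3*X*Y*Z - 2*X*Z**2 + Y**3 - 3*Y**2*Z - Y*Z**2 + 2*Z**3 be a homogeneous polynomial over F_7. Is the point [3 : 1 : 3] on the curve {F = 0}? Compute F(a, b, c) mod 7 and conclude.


F(3,1,3) ≡ 2 (mod 7); P is NOT on the curve.

Evaluate F(3, 1, 3) term-by-term (mod 7).
  -X**3 ↦ -1·27·1·1 = -27
  2*X**2*Y ↦ 2·9·1·1 = 18
  2*X**2*Z ↦ 2·9·1·3 = 54
  X*Y**2 ↦ 1·3·1·1 = 3
  3*X*Y*Z ↦ 3·3·1·3 = 27
  -2*X*Z**2 ↦ -2·3·1·9 = -54
  Y**3 ↦ 1·1·1·1 = 1
  -3*Y**2*Z ↦ -3·1·1·3 = -9
  -Y*Z**2 ↦ -1·1·1·9 = -9
  2*Z**3 ↦ 2·1·1·27 = 54
Sum: F(3, 1, 3) = (-27) + (18) + (54) + (3) + (27) + (-54) + (1) + (-9) + (-9) + (54) = 58.
Reducing mod 7: 58 ≡ 2 (mod 7).
Since F(a, b, c) ≡ 2 ≠ 0 (mod 7), P does NOT lie on the curve.


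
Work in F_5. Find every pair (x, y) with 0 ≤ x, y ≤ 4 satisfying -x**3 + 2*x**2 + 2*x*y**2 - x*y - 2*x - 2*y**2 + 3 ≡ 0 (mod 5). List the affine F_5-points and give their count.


Affine F_5-points: {(0, 2), (0, 3), (1, 2), (3, 3), (3, 4), (4, 1), (4, 3)}; count = 7.

For each of the 25 pairs (x, y) ∈ F_5², evaluate f(x, y) mod 5. Record the zeros.
  x = 0: [0↦3, 1↦1, 2↦0, 3↦0, 4↦1]  zeros at y ∈ {2, 3}
  x = 1: [0↦2, 1↦1, 2↦0, 3↦4, 4↦3]  zeros at y ∈ {2}
  x = 2: [0↦4, 1↦4, 2↦3, 3↦1, 4↦3]  zeros at y ∈ ∅
  x = 3: [0↦3, 1↦4, 2↦3, 3↦0, 4↦0]  zeros at y ∈ {3, 4}
  x = 4: [0↦3, 1↦0, 2↦4, 3↦0, 4↦3]  zeros at y ∈ {1, 3}
Collecting zeros: affine points = {(0, 2), (0, 3), (1, 2), (3, 3), (3, 4), (4, 1), (4, 3)}.
Total count |C(F_5)_aff| = 7.


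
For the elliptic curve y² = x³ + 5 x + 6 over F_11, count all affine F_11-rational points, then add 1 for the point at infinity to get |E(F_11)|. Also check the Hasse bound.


Affine points = {(1, 1), (1, 10), (3, 2), (3, 9), (10, 0)}; affine count = 5; |E(F_11)| = 6.

Discriminant check: Δ ∝ 4a³ + 27b² = 4·5³ + 27·6² = 4·125 + 27·36 ≡ 9 (mod 11). Nonzero ⇒ E is nonsingular.
For each x ∈ F_11, compute rhs = x³ + 5·x + 6 mod 11, then count y ∈ F_11 with y² ≡ rhs.
  x = 0: rhs = 6, matching y values: none (0 points).
  x = 1: rhs = 1, matching y values: 1, 10 (2 points).
  x = 2: rhs = 2, matching y values: none (0 points).
  x = 3: rhs = 4, matching y values: 2, 9 (2 points).
  x = 4: rhs = 2, matching y values: none (0 points).
  x = 5: rhs = 2, matching y values: none (0 points).
  x = 6: rhs = 10, matching y values: none (0 points).
  x = 7: rhs = 10, matching y values: none (0 points).
  x = 8: rhs = 8, matching y values: none (0 points).
  x = 9: rhs = 10, matching y values: none (0 points).
  x = 10: rhs = 0, matching y values: 0 (1 points).
Total affine count: 5.
Full point count |E(F_11)| = 5 + 1 = 6.
Hasse bound: |6 − (11+1)| = |-6| = 6 ≤ 2√11 ≈ 6.6332 ✓.


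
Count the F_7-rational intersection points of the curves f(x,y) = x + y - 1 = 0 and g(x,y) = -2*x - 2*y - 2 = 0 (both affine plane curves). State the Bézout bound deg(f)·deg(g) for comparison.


Common zeros: ∅; count = 0; Bézout bound = 1.

deg(f) = 1, deg(g) = 1, so Bézout bound = 1.
Scan x ∈ F_7. For each x, list the y ∈ F_7 with f(x, y) ≡ 0 and those with g(x, y) ≡ 0 (mod 7); the common zeros in that column are the intersection.
  x = 0: f ≡ 0 at y ∈ {1}; g ≡ 0 at y ∈ {6}; common: ∅.
  x = 1: f ≡ 0 at y ∈ {0}; g ≡ 0 at y ∈ {5}; common: ∅.
  x = 2: f ≡ 0 at y ∈ {6}; g ≡ 0 at y ∈ {4}; common: ∅.
  x = 3: f ≡ 0 at y ∈ {5}; g ≡ 0 at y ∈ {3}; common: ∅.
  x = 4: f ≡ 0 at y ∈ {4}; g ≡ 0 at y ∈ {2}; common: ∅.
  x = 5: f ≡ 0 at y ∈ {3}; g ≡ 0 at y ∈ {1}; common: ∅.
  x = 6: f ≡ 0 at y ∈ {2}; g ≡ 0 at y ∈ {0}; common: ∅.
Collecting: common zeros = ∅, so the count is 0.
Comparison with the Bézout bound: 0 ≤ 1 = deg(f)·deg(g), as expected for curves with no common component (the affine F_7-count falls short of the bound because intersections may lie at infinity, over extension fields, or carry multiplicity).


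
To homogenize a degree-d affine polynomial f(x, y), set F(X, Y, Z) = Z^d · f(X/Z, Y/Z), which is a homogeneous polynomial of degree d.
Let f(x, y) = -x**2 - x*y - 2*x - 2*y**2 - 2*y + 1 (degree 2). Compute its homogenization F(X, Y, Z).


F(X, Y, Z) = -X**2 - X*Y - 2*X*Z - 2*Y**2 - 2*Y*Z + Z**2

deg(f) = 2.
Substitute x = X/Z, y = Y/Z into f, then multiply by Z^2.
  monomial -1·x^2·y^0 ↦ -1·X^2·Y^0·Z^0.
  monomial -1·x^1·y^1 ↦ -1·X^1·Y^1·Z^0.
  monomial -2·x^1·y^0 ↦ -2·X^1·Y^0·Z^1.
  monomial -2·x^0·y^2 ↦ -2·X^0·Y^2·Z^0.
  monomial -2·x^0·y^1 ↦ -2·X^0·Y^1·Z^1.
  monomial 1·x^0·y^0 ↦ 1·X^0·Y^0·Z^2.
Collecting: F(X, Y, Z) = -X**2 - X*Y - 2*X*Z - 2*Y**2 - 2*Y*Z + Z**2.


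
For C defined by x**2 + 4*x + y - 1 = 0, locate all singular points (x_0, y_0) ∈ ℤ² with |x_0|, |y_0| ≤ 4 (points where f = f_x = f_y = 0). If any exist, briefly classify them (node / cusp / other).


No singular points in the scanned grid; C is smooth there.

Compute partial derivatives:
  f_x = 2*x + 4.
  f_y = 1.
f_y = 1 is a nonzero constant, so f_y never vanishes: no point (x, y) can satisfy f = f_x = f_y = 0. In particular no (x, y) ∈ {−4, ..., 4}² is singular; the curve is smooth.


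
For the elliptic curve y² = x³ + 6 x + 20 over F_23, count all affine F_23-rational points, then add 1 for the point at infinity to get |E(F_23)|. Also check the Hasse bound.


Affine points = {(1, 2), (1, 21), (4, 4), (4, 19), (12, 7), (12, 16), (13, 8), (13, 15), (15, 9), (15, 14), (16, 7), (16, 16), (18, 7), (18, 16), (19, 1), (19, 22), (21, 0), (22, 6), (22, 17)}; affine count = 19; |E(F_23)| = 20.

Discriminant check: Δ ∝ 4a³ + 27b² = 4·6³ + 27·20² = 4·216 + 27·400 ≡ 3 (mod 23). Nonzero ⇒ E is nonsingular.
For each x ∈ F_23, compute rhs = x³ + 6·x + 20 mod 23, then count y ∈ F_23 with y² ≡ rhs.
  x = 0: rhs = 20, matching y values: none (0 points).
  x = 1: rhs = 4, matching y values: 2, 21 (2 points).
  x = 2: rhs = 17, matching y values: none (0 points).
  x = 3: rhs = 19, matching y values: none (0 points).
  x = 4: rhs = 16, matching y values: 4, 19 (2 points).
  x = 5: rhs = 14, matching y values: none (0 points).
  x = 6: rhs = 19, matching y values: none (0 points).
  x = 7: rhs = 14, matching y values: none (0 points).
  x = 8: rhs = 5, matching y values: none (0 points).
  x = 9: rhs = 21, matching y values: none (0 points).
  x = 10: rhs = 22, matching y values: none (0 points).
  x = 11: rhs = 14, matching y values: none (0 points).
  x = 12: rhs = 3, matching y values: 7, 16 (2 points).
  x = 13: rhs = 18, matching y values: 8, 15 (2 points).
  x = 14: rhs = 19, matching y values: none (0 points).
  x = 15: rhs = 12, matching y values: 9, 14 (2 points).
  x = 16: rhs = 3, matching y values: 7, 16 (2 points).
  x = 17: rhs = 21, matching y values: none (0 points).
  x = 18: rhs = 3, matching y values: 7, 16 (2 points).
  x = 19: rhs = 1, matching y values: 1, 22 (2 points).
  x = 20: rhs = 21, matching y values: none (0 points).
  x = 21: rhs = 0, matching y values: 0 (1 points).
  x = 22: rhs = 13, matching y values: 6, 17 (2 points).
Total affine count: 19.
Full point count |E(F_23)| = 19 + 1 = 20.
Hasse bound: |20 − (23+1)| = |-4| = 4 ≤ 2√23 ≈ 9.5917 ✓.


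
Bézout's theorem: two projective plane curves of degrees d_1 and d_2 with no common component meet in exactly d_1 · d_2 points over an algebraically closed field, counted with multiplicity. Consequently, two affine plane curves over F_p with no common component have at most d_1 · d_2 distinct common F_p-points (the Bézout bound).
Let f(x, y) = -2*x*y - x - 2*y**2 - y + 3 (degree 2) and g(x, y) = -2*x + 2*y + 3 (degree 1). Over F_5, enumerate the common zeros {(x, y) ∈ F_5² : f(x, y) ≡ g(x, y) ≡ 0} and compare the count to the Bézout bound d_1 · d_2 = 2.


Common zeros: {(0, 1), (3, 4)}; count = 2; Bézout bound = 2.

deg(f) = 2, deg(g) = 1, so Bézout bound = 2.
Scan x ∈ F_5. For each x, list the y ∈ F_5 with f(x, y) ≡ 0 and those with g(x, y) ≡ 0 (mod 5); the common zeros in that column are the intersection.
  x = 0: f ≡ 0 at y ∈ {1}; g ≡ 0 at y ∈ {1}; common: {1}.
  x = 1: f ≡ 0 at y ∈ {3}; g ≡ 0 at y ∈ {2}; common: ∅.
  x = 2: f ≡ 0 at y ∈ ∅; g ≡ 0 at y ∈ {3}; common: ∅.
  x = 3: f ≡ 0 at y ∈ {0, 4}; g ≡ 0 at y ∈ {4}; common: {4}.
  x = 4: f ≡ 0 at y ∈ ∅; g ≡ 0 at y ∈ {0}; common: ∅.
Collecting: common zeros = {(0, 1), (3, 4)}, so the count is 2.
Comparison with the Bézout bound: 2 ≤ 2 = deg(f)·deg(g), as expected for curves with no common component (the bound is attained).


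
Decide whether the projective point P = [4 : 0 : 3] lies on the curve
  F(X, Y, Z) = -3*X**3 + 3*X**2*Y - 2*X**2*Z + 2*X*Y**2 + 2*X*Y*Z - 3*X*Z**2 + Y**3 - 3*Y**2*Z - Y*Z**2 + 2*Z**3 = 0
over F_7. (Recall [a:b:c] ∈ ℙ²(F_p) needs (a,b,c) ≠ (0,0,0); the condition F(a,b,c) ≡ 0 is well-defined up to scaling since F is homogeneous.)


F(4,0,3) ≡ 1 (mod 7); P is NOT on the curve.

Evaluate F(4, 0, 3) term-by-term (mod 7).
  -3*X**3 ↦ -3·64·1·1 = -192
  3*X**2*Y ↦ 3·16·0·1 = 0
  -2*X**2*Z ↦ -2·16·1·3 = -96
  2*X*Y**2 ↦ 2·4·0·1 = 0
  2*X*Y*Z ↦ 2·4·0·3 = 0
  -3*X*Z**2 ↦ -3·4·1·9 = -108
  Y**3 ↦ 1·1·0·1 = 0
  -3*Y**2*Z ↦ -3·1·0·3 = 0
  -Y*Z**2 ↦ -1·1·0·9 = 0
  2*Z**3 ↦ 2·1·1·27 = 54
Sum: F(4, 0, 3) = (-192) + (0) + (-96) + (0) + (0) + (-108) + (0) + (0) + (0) + (54) = -342.
Reducing mod 7: -342 ≡ 1 (mod 7).
Since F(a, b, c) ≡ 1 ≠ 0 (mod 7), P does NOT lie on the curve.


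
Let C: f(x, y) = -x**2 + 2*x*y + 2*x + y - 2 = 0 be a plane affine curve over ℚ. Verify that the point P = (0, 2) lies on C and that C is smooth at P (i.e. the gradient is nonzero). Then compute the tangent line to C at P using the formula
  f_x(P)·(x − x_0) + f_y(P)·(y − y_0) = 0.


Tangent line at P: 6*x + y - 2 = 0.

Step 1: f(0, 2) = 0, so P lies on C.
Step 2: partial derivatives
  f_x(x, y) = -2*x + 2*y + 2, f_y(x, y) = 2*x + 1.
  f_x(P) = 6, f_y(P) = 1 (gradient nonzero, so P is smooth).
Step 3: tangent line at P: 6·(x − 0) + 1·(y − 2) = 0.
Expanding: 6*x + y - 2 = 0.


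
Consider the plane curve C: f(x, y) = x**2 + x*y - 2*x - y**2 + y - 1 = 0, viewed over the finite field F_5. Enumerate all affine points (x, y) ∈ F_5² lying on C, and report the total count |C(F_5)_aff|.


Affine F_5-points: {(1, 3), (1, 4), (2, 4), (3, 1), (3, 3)}; count = 5.

For each of the 25 pairs (x, y) ∈ F_5², evaluate f(x, y) mod 5. Record the zeros.
  x = 0: [0↦4, 1↦4, 2↦2, 3↦3, 4↦2]  zeros at y ∈ ∅
  x = 1: [0↦3, 1↦4, 2↦3, 3↦0, 4↦0]  zeros at y ∈ {3, 4}
  x = 2: [0↦4, 1↦1, 2↦1, 3↦4, 4↦0]  zeros at y ∈ {4}
  x = 3: [0↦2, 1↦0, 2↦1, 3↦0, 4↦2]  zeros at y ∈ {1, 3}
  x = 4: [0↦2, 1↦1, 2↦3, 3↦3, 4↦1]  zeros at y ∈ ∅
Collecting zeros: affine points = {(1, 3), (1, 4), (2, 4), (3, 1), (3, 3)}.
Total count |C(F_5)_aff| = 5.


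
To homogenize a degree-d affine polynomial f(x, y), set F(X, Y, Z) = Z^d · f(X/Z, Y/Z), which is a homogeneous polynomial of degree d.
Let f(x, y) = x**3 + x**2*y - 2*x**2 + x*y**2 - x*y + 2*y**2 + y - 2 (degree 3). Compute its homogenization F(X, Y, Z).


F(X, Y, Z) = X**3 + X**2*Y - 2*X**2*Z + X*Y**2 - X*Y*Z + 2*Y**2*Z + Y*Z**2 - 2*Z**3

deg(f) = 3.
Substitute x = X/Z, y = Y/Z into f, then multiply by Z^3.
  monomial 1·x^3·y^0 ↦ 1·X^3·Y^0·Z^0.
  monomial 1·x^2·y^1 ↦ 1·X^2·Y^1·Z^0.
  monomial -2·x^2·y^0 ↦ -2·X^2·Y^0·Z^1.
  monomial 1·x^1·y^2 ↦ 1·X^1·Y^2·Z^0.
  monomial -1·x^1·y^1 ↦ -1·X^1·Y^1·Z^1.
  monomial 2·x^0·y^2 ↦ 2·X^0·Y^2·Z^1.
  monomial 1·x^0·y^1 ↦ 1·X^0·Y^1·Z^2.
  monomial -2·x^0·y^0 ↦ -2·X^0·Y^0·Z^3.
Collecting: F(X, Y, Z) = X**3 + X**2*Y - 2*X**2*Z + X*Y**2 - X*Y*Z + 2*Y**2*Z + Y*Z**2 - 2*Z**3.


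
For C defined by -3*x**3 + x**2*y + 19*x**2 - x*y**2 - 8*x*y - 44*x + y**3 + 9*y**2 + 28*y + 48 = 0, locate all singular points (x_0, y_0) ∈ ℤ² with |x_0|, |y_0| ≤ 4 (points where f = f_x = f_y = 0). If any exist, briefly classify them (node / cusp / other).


Singular points: {(2, -2)}; classification: node.

Compute partial derivatives:
  f_x = -9*x**2 + 2*x*y + 38*x - y**2 - 8*y - 44.
  f_y = x**2 - 2*x*y - 8*x + 3*y**2 + 18*y + 28.
Scan x_0 ∈ {−4, ..., 4}. For each x_0, f_y(x_0, y) is a polynomial in y; find its integer roots y ∈ {−4, ..., 4}, then test f_x and f at those candidates.
  x = -4: f_y(-4, y) = 3*y**2 + 26*y + 76; no integer root y with |y| ≤ 4.
  x = -3: f_y(-3, y) = 3*y**2 + 24*y + 61; no integer root y with |y| ≤ 4.
  x = -2: f_y(-2, y) = 3*y**2 + 22*y + 48; no integer root y with |y| ≤ 4.
  x = -1: f_y(-1, y) = 3*y**2 + 20*y + 37; no integer root y with |y| ≤ 4.
  x = 0: f_y(0, y) = 3*y**2 + 18*y + 28; no integer root y with |y| ≤ 4.
  x = 1: f_y(1, y) = 3*y**2 + 16*y + 21; vanishes at y ∈ {-3}. (1, -3): f_x = -6 ≠ 0.
  x = 2: f_y(2, y) = 3*y**2 + 14*y + 16; vanishes at y ∈ {-2}. (2, -2): f_x = 0, f = 0 — SINGULAR.
  x = 3: f_y(3, y) = 3*y**2 + 12*y + 13; no integer root y with |y| ≤ 4.
  x = 4: f_y(4, y) = 3*y**2 + 10*y + 12; no integer root y with |y| ≤ 4.
Only singular point on the grid: (2, -2).
Classify: substitute x = 2 + u, y = -2 + v and expand: f = -3*u**3 + u**2*v - u**2 - u*v**2 + v**3 + v**2.
No constant or linear terms (consistent with a singular point). Quadratic part: -u**2 + v**2. Cubic part: -3*u**3 + u**2*v - u*v**2 + v**3.
The quadratic part v**2 - u**2 = (v − u)(v + u) splits into two distinct linear factors, so there are two distinct tangent lines y − -2 = ±(x − 2) — this is a node (ordinary double point).
Classification: node.


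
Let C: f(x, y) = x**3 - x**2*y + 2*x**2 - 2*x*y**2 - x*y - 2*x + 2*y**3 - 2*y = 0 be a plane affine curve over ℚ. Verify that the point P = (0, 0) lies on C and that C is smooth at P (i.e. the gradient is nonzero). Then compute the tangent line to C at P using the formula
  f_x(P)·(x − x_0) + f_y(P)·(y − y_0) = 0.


Tangent line at P: -2*x - 2*y = 0.

Step 1: f(0, 0) = 0, so P lies on C.
Step 2: partial derivatives
  f_x(x, y) = 3*x**2 - 2*x*y + 4*x - 2*y**2 - y - 2, f_y(x, y) = -x**2 - 4*x*y - x + 6*y**2 - 2.
  f_x(P) = -2, f_y(P) = -2 (gradient nonzero, so P is smooth).
Step 3: tangent line at P: -2·(x − 0) + -2·(y − 0) = 0.
Expanding: -2*x - 2*y = 0.


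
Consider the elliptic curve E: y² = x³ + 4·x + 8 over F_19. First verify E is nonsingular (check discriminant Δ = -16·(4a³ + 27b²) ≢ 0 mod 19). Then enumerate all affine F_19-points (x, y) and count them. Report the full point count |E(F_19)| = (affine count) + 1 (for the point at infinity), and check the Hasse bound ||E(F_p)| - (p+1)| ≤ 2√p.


Affine points = {(2, 9), (2, 10), (3, 3), (3, 16), (5, 1), (5, 18), (6, 1), (6, 18), (8, 1), (8, 18), (12, 6), (12, 13), (15, 2), (15, 17), (16, 8), (16, 11), (17, 7), (17, 12)}; affine count = 18; |E(F_19)| = 19.

Discriminant check: Δ ∝ 4a³ + 27b² = 4·4³ + 27·8² = 4·64 + 27·64 ≡ 8 (mod 19). Nonzero ⇒ E is nonsingular.
For each x ∈ F_19, compute rhs = x³ + 4·x + 8 mod 19, then count y ∈ F_19 with y² ≡ rhs.
  x = 0: rhs = 8, matching y values: none (0 points).
  x = 1: rhs = 13, matching y values: none (0 points).
  x = 2: rhs = 5, matching y values: 9, 10 (2 points).
  x = 3: rhs = 9, matching y values: 3, 16 (2 points).
  x = 4: rhs = 12, matching y values: none (0 points).
  x = 5: rhs = 1, matching y values: 1, 18 (2 points).
  x = 6: rhs = 1, matching y values: 1, 18 (2 points).
  x = 7: rhs = 18, matching y values: none (0 points).
  x = 8: rhs = 1, matching y values: 1, 18 (2 points).
  x = 9: rhs = 13, matching y values: none (0 points).
  x = 10: rhs = 3, matching y values: none (0 points).
  x = 11: rhs = 15, matching y values: none (0 points).
  x = 12: rhs = 17, matching y values: 6, 13 (2 points).
  x = 13: rhs = 15, matching y values: none (0 points).
  x = 14: rhs = 15, matching y values: none (0 points).
  x = 15: rhs = 4, matching y values: 2, 17 (2 points).
  x = 16: rhs = 7, matching y values: 8, 11 (2 points).
  x = 17: rhs = 11, matching y values: 7, 12 (2 points).
  x = 18: rhs = 3, matching y values: none (0 points).
Total affine count: 18.
Full point count |E(F_19)| = 18 + 1 = 19.
Hasse bound: |19 − (19+1)| = |-1| = 1 ≤ 2√19 ≈ 8.7178 ✓.


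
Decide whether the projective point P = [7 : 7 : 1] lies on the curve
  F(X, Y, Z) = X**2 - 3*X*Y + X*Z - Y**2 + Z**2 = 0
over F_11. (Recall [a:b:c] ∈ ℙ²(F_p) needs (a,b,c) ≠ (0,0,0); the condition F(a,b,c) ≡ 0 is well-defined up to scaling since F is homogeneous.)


F(7,7,1) ≡ 4 (mod 11); P is NOT on the curve.

Evaluate F(7, 7, 1) term-by-term (mod 11).
  X**2 ↦ 1·49·1·1 = 49
  -3*X*Y ↦ -3·7·7·1 = -147
  X*Z ↦ 1·7·1·1 = 7
  -Y**2 ↦ -1·1·49·1 = -49
  Z**2 ↦ 1·1·1·1 = 1
Sum: F(7, 7, 1) = (49) + (-147) + (7) + (-49) + (1) = -139.
Reducing mod 11: -139 ≡ 4 (mod 11).
Since F(a, b, c) ≡ 4 ≠ 0 (mod 11), P does NOT lie on the curve.


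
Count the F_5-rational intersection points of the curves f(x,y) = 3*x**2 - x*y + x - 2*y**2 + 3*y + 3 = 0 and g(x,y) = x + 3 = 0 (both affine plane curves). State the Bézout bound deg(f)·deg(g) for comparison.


Common zeros: ∅; count = 0; Bézout bound = 2.

deg(f) = 2, deg(g) = 1, so Bézout bound = 2.
Scan x ∈ F_5. For each x, list the y ∈ F_5 with f(x, y) ≡ 0 and those with g(x, y) ≡ 0 (mod 5); the common zeros in that column are the intersection.
  x = 0: f ≡ 0 at y ∈ ∅; g ≡ 0 at y ∈ ∅; common: ∅.
  x = 1: f ≡ 0 at y ∈ {3}; g ≡ 0 at y ∈ ∅; common: ∅.
  x = 2: f ≡ 0 at y ∈ ∅; g ≡ 0 at y ∈ {0, 1, 2, 3, 4}; common: ∅.
  x = 3: f ≡ 0 at y ∈ {2, 3}; g ≡ 0 at y ∈ ∅; common: ∅.
  x = 4: f ≡ 0 at y ∈ {0, 2}; g ≡ 0 at y ∈ ∅; common: ∅.
Collecting: common zeros = ∅, so the count is 0.
Comparison with the Bézout bound: 0 ≤ 2 = deg(f)·deg(g), as expected for curves with no common component (the affine F_5-count falls short of the bound because intersections may lie at infinity, over extension fields, or carry multiplicity).


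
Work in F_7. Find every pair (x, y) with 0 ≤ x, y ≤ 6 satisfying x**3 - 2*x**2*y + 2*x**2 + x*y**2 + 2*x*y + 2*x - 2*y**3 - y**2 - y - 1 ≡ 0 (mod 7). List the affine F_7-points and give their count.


Affine F_7-points: {(1, 2), (1, 6), (2, 5), (3, 4), (4, 2), (4, 4), (4, 6), (5, 6), (6, 4)}; count = 9.

For each of the 49 pairs (x, y) ∈ F_7², evaluate f(x, y) mod 7. Record the zeros.
  x = 0: [0↦6, 1↦2, 2↦5, 3↦3, 4↦5, 5↦6, 6↦1]  zeros at y ∈ ∅
  x = 1: [0↦4, 1↦1, 2↦0, 3↦3, 4↦5, 5↦1, 6↦0]  zeros at y ∈ {2, 6}
  x = 2: [0↦5, 1↦6, 2↦4, 3↦1, 4↦6, 5↦0, 6↦6]  zeros at y ∈ {5}
  x = 3: [0↦1, 1↦2, 2↦2, 3↦3, 4↦0, 5↦2, 6↦4]  zeros at y ∈ {4}
  x = 4: [0↦5, 1↦2, 2↦0, 3↦1, 4↦0, 5↦6, 6↦0]  zeros at y ∈ {2, 4, 6}
  x = 5: [0↦2, 1↦5, 2↦4, 3↦1, 4↦5, 5↦4, 6↦0]  zeros at y ∈ {6}
  x = 6: [0↦5, 1↦3, 2↦6, 3↦2, 4↦0, 5↦2, 6↦3]  zeros at y ∈ {4}
Collecting zeros: affine points = {(1, 2), (1, 6), (2, 5), (3, 4), (4, 2), (4, 4), (4, 6), (5, 6), (6, 4)}.
Total count |C(F_7)_aff| = 9.


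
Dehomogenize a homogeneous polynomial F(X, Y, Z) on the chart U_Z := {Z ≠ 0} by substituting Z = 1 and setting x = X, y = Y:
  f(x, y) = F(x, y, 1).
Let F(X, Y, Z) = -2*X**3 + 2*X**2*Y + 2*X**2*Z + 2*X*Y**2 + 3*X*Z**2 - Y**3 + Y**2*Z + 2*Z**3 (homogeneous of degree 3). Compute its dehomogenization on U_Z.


f(x, y) = -2*x**3 + 2*x**2*y + 2*x**2 + 2*x*y**2 + 3*x - y**3 + y**2 + 2

On U_Z we set Z = 1. Each monomial c·X^i·Y^j·Z^k in F becomes c·x^i·y^j·1^k = c·x^i·y^j.
Substituting Z = 1: F(X, Y, 1) = -2*x**3 + 2*x**2*y + 2*x**2 + 2*x*y**2 + 3*x - y**3 + y**2 + 2.
Note: deg(f) ≤ deg(F) = 3; strict inequality happens when F is divisible by Z (lost terms).


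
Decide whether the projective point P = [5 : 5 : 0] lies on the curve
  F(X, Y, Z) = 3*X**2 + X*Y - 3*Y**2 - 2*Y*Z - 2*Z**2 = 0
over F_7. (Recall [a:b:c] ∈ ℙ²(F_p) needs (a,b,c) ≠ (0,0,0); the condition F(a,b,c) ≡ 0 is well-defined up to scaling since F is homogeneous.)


F(5,5,0) ≡ 4 (mod 7); P is NOT on the curve.

Evaluate F(5, 5, 0) term-by-term (mod 7).
  3*X**2 ↦ 3·25·1·1 = 75
  X*Y ↦ 1·5·5·1 = 25
  -3*Y**2 ↦ -3·1·25·1 = -75
  -2*Y*Z ↦ -2·1·5·0 = 0
  -2*Z**2 ↦ -2·1·1·0 = 0
Sum: F(5, 5, 0) = (75) + (25) + (-75) + (0) + (0) = 25.
Reducing mod 7: 25 ≡ 4 (mod 7).
Since F(a, b, c) ≡ 4 ≠ 0 (mod 7), P does NOT lie on the curve.
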